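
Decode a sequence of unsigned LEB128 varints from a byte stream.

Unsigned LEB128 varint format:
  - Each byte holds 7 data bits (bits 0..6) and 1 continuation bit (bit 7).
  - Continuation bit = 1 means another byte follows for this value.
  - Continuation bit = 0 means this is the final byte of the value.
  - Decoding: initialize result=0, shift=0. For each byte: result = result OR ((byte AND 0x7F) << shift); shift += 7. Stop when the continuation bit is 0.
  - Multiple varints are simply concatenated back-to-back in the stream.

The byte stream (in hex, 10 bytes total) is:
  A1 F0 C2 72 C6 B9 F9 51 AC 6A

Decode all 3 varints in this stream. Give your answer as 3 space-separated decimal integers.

  byte[0]=0xA1 cont=1 payload=0x21=33: acc |= 33<<0 -> acc=33 shift=7
  byte[1]=0xF0 cont=1 payload=0x70=112: acc |= 112<<7 -> acc=14369 shift=14
  byte[2]=0xC2 cont=1 payload=0x42=66: acc |= 66<<14 -> acc=1095713 shift=21
  byte[3]=0x72 cont=0 payload=0x72=114: acc |= 114<<21 -> acc=240171041 shift=28 [end]
Varint 1: bytes[0:4] = A1 F0 C2 72 -> value 240171041 (4 byte(s))
  byte[4]=0xC6 cont=1 payload=0x46=70: acc |= 70<<0 -> acc=70 shift=7
  byte[5]=0xB9 cont=1 payload=0x39=57: acc |= 57<<7 -> acc=7366 shift=14
  byte[6]=0xF9 cont=1 payload=0x79=121: acc |= 121<<14 -> acc=1989830 shift=21
  byte[7]=0x51 cont=0 payload=0x51=81: acc |= 81<<21 -> acc=171859142 shift=28 [end]
Varint 2: bytes[4:8] = C6 B9 F9 51 -> value 171859142 (4 byte(s))
  byte[8]=0xAC cont=1 payload=0x2C=44: acc |= 44<<0 -> acc=44 shift=7
  byte[9]=0x6A cont=0 payload=0x6A=106: acc |= 106<<7 -> acc=13612 shift=14 [end]
Varint 3: bytes[8:10] = AC 6A -> value 13612 (2 byte(s))

Answer: 240171041 171859142 13612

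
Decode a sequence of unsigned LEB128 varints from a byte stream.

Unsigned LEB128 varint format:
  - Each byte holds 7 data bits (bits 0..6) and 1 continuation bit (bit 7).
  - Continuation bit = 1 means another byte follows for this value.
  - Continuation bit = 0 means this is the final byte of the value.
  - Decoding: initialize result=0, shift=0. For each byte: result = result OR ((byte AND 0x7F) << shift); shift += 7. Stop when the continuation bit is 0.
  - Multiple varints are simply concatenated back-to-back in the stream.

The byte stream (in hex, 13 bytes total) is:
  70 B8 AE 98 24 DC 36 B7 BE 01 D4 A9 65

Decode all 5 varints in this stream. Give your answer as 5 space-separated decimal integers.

  byte[0]=0x70 cont=0 payload=0x70=112: acc |= 112<<0 -> acc=112 shift=7 [end]
Varint 1: bytes[0:1] = 70 -> value 112 (1 byte(s))
  byte[1]=0xB8 cont=1 payload=0x38=56: acc |= 56<<0 -> acc=56 shift=7
  byte[2]=0xAE cont=1 payload=0x2E=46: acc |= 46<<7 -> acc=5944 shift=14
  byte[3]=0x98 cont=1 payload=0x18=24: acc |= 24<<14 -> acc=399160 shift=21
  byte[4]=0x24 cont=0 payload=0x24=36: acc |= 36<<21 -> acc=75896632 shift=28 [end]
Varint 2: bytes[1:5] = B8 AE 98 24 -> value 75896632 (4 byte(s))
  byte[5]=0xDC cont=1 payload=0x5C=92: acc |= 92<<0 -> acc=92 shift=7
  byte[6]=0x36 cont=0 payload=0x36=54: acc |= 54<<7 -> acc=7004 shift=14 [end]
Varint 3: bytes[5:7] = DC 36 -> value 7004 (2 byte(s))
  byte[7]=0xB7 cont=1 payload=0x37=55: acc |= 55<<0 -> acc=55 shift=7
  byte[8]=0xBE cont=1 payload=0x3E=62: acc |= 62<<7 -> acc=7991 shift=14
  byte[9]=0x01 cont=0 payload=0x01=1: acc |= 1<<14 -> acc=24375 shift=21 [end]
Varint 4: bytes[7:10] = B7 BE 01 -> value 24375 (3 byte(s))
  byte[10]=0xD4 cont=1 payload=0x54=84: acc |= 84<<0 -> acc=84 shift=7
  byte[11]=0xA9 cont=1 payload=0x29=41: acc |= 41<<7 -> acc=5332 shift=14
  byte[12]=0x65 cont=0 payload=0x65=101: acc |= 101<<14 -> acc=1660116 shift=21 [end]
Varint 5: bytes[10:13] = D4 A9 65 -> value 1660116 (3 byte(s))

Answer: 112 75896632 7004 24375 1660116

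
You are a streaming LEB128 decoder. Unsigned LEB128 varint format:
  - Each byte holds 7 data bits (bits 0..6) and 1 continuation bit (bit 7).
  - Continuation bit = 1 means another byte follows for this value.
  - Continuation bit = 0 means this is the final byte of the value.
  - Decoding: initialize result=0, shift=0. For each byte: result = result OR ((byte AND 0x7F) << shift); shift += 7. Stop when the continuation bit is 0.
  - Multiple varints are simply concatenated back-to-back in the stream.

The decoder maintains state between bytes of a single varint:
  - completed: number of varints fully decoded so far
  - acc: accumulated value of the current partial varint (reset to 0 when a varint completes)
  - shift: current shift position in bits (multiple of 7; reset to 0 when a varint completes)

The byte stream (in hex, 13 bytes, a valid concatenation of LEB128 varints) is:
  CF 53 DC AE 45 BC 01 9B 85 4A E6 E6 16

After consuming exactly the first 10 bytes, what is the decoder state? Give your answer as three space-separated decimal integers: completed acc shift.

byte[0]=0xCF cont=1 payload=0x4F: acc |= 79<<0 -> completed=0 acc=79 shift=7
byte[1]=0x53 cont=0 payload=0x53: varint #1 complete (value=10703); reset -> completed=1 acc=0 shift=0
byte[2]=0xDC cont=1 payload=0x5C: acc |= 92<<0 -> completed=1 acc=92 shift=7
byte[3]=0xAE cont=1 payload=0x2E: acc |= 46<<7 -> completed=1 acc=5980 shift=14
byte[4]=0x45 cont=0 payload=0x45: varint #2 complete (value=1136476); reset -> completed=2 acc=0 shift=0
byte[5]=0xBC cont=1 payload=0x3C: acc |= 60<<0 -> completed=2 acc=60 shift=7
byte[6]=0x01 cont=0 payload=0x01: varint #3 complete (value=188); reset -> completed=3 acc=0 shift=0
byte[7]=0x9B cont=1 payload=0x1B: acc |= 27<<0 -> completed=3 acc=27 shift=7
byte[8]=0x85 cont=1 payload=0x05: acc |= 5<<7 -> completed=3 acc=667 shift=14
byte[9]=0x4A cont=0 payload=0x4A: varint #4 complete (value=1213083); reset -> completed=4 acc=0 shift=0

Answer: 4 0 0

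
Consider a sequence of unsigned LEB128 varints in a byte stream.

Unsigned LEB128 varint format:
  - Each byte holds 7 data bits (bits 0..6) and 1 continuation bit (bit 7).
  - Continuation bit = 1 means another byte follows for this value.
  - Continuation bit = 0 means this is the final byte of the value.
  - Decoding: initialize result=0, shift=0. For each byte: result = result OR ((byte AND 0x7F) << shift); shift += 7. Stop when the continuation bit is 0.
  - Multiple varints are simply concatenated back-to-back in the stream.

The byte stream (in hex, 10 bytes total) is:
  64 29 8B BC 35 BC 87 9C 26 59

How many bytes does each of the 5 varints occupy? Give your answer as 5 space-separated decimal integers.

  byte[0]=0x64 cont=0 payload=0x64=100: acc |= 100<<0 -> acc=100 shift=7 [end]
Varint 1: bytes[0:1] = 64 -> value 100 (1 byte(s))
  byte[1]=0x29 cont=0 payload=0x29=41: acc |= 41<<0 -> acc=41 shift=7 [end]
Varint 2: bytes[1:2] = 29 -> value 41 (1 byte(s))
  byte[2]=0x8B cont=1 payload=0x0B=11: acc |= 11<<0 -> acc=11 shift=7
  byte[3]=0xBC cont=1 payload=0x3C=60: acc |= 60<<7 -> acc=7691 shift=14
  byte[4]=0x35 cont=0 payload=0x35=53: acc |= 53<<14 -> acc=876043 shift=21 [end]
Varint 3: bytes[2:5] = 8B BC 35 -> value 876043 (3 byte(s))
  byte[5]=0xBC cont=1 payload=0x3C=60: acc |= 60<<0 -> acc=60 shift=7
  byte[6]=0x87 cont=1 payload=0x07=7: acc |= 7<<7 -> acc=956 shift=14
  byte[7]=0x9C cont=1 payload=0x1C=28: acc |= 28<<14 -> acc=459708 shift=21
  byte[8]=0x26 cont=0 payload=0x26=38: acc |= 38<<21 -> acc=80151484 shift=28 [end]
Varint 4: bytes[5:9] = BC 87 9C 26 -> value 80151484 (4 byte(s))
  byte[9]=0x59 cont=0 payload=0x59=89: acc |= 89<<0 -> acc=89 shift=7 [end]
Varint 5: bytes[9:10] = 59 -> value 89 (1 byte(s))

Answer: 1 1 3 4 1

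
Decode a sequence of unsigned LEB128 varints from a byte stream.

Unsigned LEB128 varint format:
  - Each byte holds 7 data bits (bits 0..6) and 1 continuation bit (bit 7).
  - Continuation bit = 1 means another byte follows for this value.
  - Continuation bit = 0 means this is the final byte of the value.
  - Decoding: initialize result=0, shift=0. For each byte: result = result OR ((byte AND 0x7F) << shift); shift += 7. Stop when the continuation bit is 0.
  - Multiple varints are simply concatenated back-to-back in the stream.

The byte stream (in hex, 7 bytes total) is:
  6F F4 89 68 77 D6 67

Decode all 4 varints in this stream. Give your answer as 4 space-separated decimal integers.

Answer: 111 1705204 119 13270

Derivation:
  byte[0]=0x6F cont=0 payload=0x6F=111: acc |= 111<<0 -> acc=111 shift=7 [end]
Varint 1: bytes[0:1] = 6F -> value 111 (1 byte(s))
  byte[1]=0xF4 cont=1 payload=0x74=116: acc |= 116<<0 -> acc=116 shift=7
  byte[2]=0x89 cont=1 payload=0x09=9: acc |= 9<<7 -> acc=1268 shift=14
  byte[3]=0x68 cont=0 payload=0x68=104: acc |= 104<<14 -> acc=1705204 shift=21 [end]
Varint 2: bytes[1:4] = F4 89 68 -> value 1705204 (3 byte(s))
  byte[4]=0x77 cont=0 payload=0x77=119: acc |= 119<<0 -> acc=119 shift=7 [end]
Varint 3: bytes[4:5] = 77 -> value 119 (1 byte(s))
  byte[5]=0xD6 cont=1 payload=0x56=86: acc |= 86<<0 -> acc=86 shift=7
  byte[6]=0x67 cont=0 payload=0x67=103: acc |= 103<<7 -> acc=13270 shift=14 [end]
Varint 4: bytes[5:7] = D6 67 -> value 13270 (2 byte(s))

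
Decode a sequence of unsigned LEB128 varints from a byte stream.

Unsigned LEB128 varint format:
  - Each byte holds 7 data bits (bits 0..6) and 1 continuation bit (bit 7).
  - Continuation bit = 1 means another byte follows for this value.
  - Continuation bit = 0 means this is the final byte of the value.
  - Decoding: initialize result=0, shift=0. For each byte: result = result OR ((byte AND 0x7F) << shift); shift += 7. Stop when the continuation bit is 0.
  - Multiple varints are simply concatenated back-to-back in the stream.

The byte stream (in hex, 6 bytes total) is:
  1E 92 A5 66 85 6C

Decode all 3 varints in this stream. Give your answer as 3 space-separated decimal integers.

  byte[0]=0x1E cont=0 payload=0x1E=30: acc |= 30<<0 -> acc=30 shift=7 [end]
Varint 1: bytes[0:1] = 1E -> value 30 (1 byte(s))
  byte[1]=0x92 cont=1 payload=0x12=18: acc |= 18<<0 -> acc=18 shift=7
  byte[2]=0xA5 cont=1 payload=0x25=37: acc |= 37<<7 -> acc=4754 shift=14
  byte[3]=0x66 cont=0 payload=0x66=102: acc |= 102<<14 -> acc=1675922 shift=21 [end]
Varint 2: bytes[1:4] = 92 A5 66 -> value 1675922 (3 byte(s))
  byte[4]=0x85 cont=1 payload=0x05=5: acc |= 5<<0 -> acc=5 shift=7
  byte[5]=0x6C cont=0 payload=0x6C=108: acc |= 108<<7 -> acc=13829 shift=14 [end]
Varint 3: bytes[4:6] = 85 6C -> value 13829 (2 byte(s))

Answer: 30 1675922 13829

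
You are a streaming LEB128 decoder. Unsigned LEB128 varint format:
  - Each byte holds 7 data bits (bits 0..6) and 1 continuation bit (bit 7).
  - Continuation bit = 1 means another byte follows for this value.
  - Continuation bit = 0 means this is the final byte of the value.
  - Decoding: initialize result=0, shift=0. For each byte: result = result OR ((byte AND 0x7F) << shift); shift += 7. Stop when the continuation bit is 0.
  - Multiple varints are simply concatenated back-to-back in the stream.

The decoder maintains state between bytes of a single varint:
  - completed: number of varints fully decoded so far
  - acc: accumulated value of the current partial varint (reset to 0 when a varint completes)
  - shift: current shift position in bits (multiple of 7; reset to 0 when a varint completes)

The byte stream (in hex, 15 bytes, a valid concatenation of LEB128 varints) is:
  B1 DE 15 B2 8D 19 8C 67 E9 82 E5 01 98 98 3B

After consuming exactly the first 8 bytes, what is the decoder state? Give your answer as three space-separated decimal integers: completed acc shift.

Answer: 3 0 0

Derivation:
byte[0]=0xB1 cont=1 payload=0x31: acc |= 49<<0 -> completed=0 acc=49 shift=7
byte[1]=0xDE cont=1 payload=0x5E: acc |= 94<<7 -> completed=0 acc=12081 shift=14
byte[2]=0x15 cont=0 payload=0x15: varint #1 complete (value=356145); reset -> completed=1 acc=0 shift=0
byte[3]=0xB2 cont=1 payload=0x32: acc |= 50<<0 -> completed=1 acc=50 shift=7
byte[4]=0x8D cont=1 payload=0x0D: acc |= 13<<7 -> completed=1 acc=1714 shift=14
byte[5]=0x19 cont=0 payload=0x19: varint #2 complete (value=411314); reset -> completed=2 acc=0 shift=0
byte[6]=0x8C cont=1 payload=0x0C: acc |= 12<<0 -> completed=2 acc=12 shift=7
byte[7]=0x67 cont=0 payload=0x67: varint #3 complete (value=13196); reset -> completed=3 acc=0 shift=0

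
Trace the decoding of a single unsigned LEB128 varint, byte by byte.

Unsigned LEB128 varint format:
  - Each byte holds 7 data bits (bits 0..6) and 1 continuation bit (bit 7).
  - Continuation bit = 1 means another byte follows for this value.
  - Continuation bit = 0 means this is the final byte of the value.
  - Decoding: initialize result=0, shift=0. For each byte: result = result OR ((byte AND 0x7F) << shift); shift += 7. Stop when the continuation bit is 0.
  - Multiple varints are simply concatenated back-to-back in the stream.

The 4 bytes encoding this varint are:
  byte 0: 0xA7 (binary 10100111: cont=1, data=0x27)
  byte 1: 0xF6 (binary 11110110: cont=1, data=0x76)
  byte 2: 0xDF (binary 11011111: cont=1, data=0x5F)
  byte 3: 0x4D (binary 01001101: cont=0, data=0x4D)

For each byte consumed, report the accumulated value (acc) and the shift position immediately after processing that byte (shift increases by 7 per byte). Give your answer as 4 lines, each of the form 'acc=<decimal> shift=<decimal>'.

byte 0=0xA7: payload=0x27=39, contrib = 39<<0 = 39; acc -> 39, shift -> 7
byte 1=0xF6: payload=0x76=118, contrib = 118<<7 = 15104; acc -> 15143, shift -> 14
byte 2=0xDF: payload=0x5F=95, contrib = 95<<14 = 1556480; acc -> 1571623, shift -> 21
byte 3=0x4D: payload=0x4D=77, contrib = 77<<21 = 161480704; acc -> 163052327, shift -> 28

Answer: acc=39 shift=7
acc=15143 shift=14
acc=1571623 shift=21
acc=163052327 shift=28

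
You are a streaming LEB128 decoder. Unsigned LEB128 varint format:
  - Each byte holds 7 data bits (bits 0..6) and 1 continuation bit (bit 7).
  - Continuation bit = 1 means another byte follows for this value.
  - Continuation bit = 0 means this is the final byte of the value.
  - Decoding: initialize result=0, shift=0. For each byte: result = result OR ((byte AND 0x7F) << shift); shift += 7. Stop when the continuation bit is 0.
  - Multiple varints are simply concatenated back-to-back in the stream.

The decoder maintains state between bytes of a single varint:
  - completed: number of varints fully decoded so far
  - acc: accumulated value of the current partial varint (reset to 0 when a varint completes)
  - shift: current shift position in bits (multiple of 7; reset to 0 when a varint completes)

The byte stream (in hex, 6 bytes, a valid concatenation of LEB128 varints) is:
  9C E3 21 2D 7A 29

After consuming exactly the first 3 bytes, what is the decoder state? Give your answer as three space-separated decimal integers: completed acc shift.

Answer: 1 0 0

Derivation:
byte[0]=0x9C cont=1 payload=0x1C: acc |= 28<<0 -> completed=0 acc=28 shift=7
byte[1]=0xE3 cont=1 payload=0x63: acc |= 99<<7 -> completed=0 acc=12700 shift=14
byte[2]=0x21 cont=0 payload=0x21: varint #1 complete (value=553372); reset -> completed=1 acc=0 shift=0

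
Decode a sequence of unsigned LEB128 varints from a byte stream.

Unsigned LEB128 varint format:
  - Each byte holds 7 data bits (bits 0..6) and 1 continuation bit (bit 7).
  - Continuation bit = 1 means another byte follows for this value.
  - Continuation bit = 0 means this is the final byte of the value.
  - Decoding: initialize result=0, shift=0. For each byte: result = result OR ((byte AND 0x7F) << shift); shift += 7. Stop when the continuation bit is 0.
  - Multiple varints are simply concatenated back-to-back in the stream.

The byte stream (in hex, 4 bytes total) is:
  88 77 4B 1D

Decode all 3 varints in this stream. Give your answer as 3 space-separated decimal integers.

  byte[0]=0x88 cont=1 payload=0x08=8: acc |= 8<<0 -> acc=8 shift=7
  byte[1]=0x77 cont=0 payload=0x77=119: acc |= 119<<7 -> acc=15240 shift=14 [end]
Varint 1: bytes[0:2] = 88 77 -> value 15240 (2 byte(s))
  byte[2]=0x4B cont=0 payload=0x4B=75: acc |= 75<<0 -> acc=75 shift=7 [end]
Varint 2: bytes[2:3] = 4B -> value 75 (1 byte(s))
  byte[3]=0x1D cont=0 payload=0x1D=29: acc |= 29<<0 -> acc=29 shift=7 [end]
Varint 3: bytes[3:4] = 1D -> value 29 (1 byte(s))

Answer: 15240 75 29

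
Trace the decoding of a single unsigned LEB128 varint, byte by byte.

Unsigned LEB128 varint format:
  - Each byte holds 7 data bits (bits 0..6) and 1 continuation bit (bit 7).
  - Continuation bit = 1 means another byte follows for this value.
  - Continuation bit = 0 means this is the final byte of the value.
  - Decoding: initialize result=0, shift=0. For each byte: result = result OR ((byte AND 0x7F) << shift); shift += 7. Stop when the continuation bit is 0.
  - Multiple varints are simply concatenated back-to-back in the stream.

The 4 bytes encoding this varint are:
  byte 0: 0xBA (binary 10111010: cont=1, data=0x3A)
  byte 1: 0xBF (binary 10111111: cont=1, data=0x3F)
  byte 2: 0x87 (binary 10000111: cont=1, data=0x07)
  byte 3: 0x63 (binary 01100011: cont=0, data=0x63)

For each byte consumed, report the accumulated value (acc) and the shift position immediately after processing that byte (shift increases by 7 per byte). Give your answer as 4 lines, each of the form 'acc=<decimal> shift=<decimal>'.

Answer: acc=58 shift=7
acc=8122 shift=14
acc=122810 shift=21
acc=207740858 shift=28

Derivation:
byte 0=0xBA: payload=0x3A=58, contrib = 58<<0 = 58; acc -> 58, shift -> 7
byte 1=0xBF: payload=0x3F=63, contrib = 63<<7 = 8064; acc -> 8122, shift -> 14
byte 2=0x87: payload=0x07=7, contrib = 7<<14 = 114688; acc -> 122810, shift -> 21
byte 3=0x63: payload=0x63=99, contrib = 99<<21 = 207618048; acc -> 207740858, shift -> 28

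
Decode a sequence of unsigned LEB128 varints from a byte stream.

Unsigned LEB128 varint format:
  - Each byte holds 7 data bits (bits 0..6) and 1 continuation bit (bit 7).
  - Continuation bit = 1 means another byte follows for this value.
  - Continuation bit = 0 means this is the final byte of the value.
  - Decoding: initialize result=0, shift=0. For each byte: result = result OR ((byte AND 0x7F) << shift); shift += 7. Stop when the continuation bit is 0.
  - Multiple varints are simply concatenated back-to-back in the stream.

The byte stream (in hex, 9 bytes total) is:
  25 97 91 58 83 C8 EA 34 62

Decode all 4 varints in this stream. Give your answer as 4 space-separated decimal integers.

  byte[0]=0x25 cont=0 payload=0x25=37: acc |= 37<<0 -> acc=37 shift=7 [end]
Varint 1: bytes[0:1] = 25 -> value 37 (1 byte(s))
  byte[1]=0x97 cont=1 payload=0x17=23: acc |= 23<<0 -> acc=23 shift=7
  byte[2]=0x91 cont=1 payload=0x11=17: acc |= 17<<7 -> acc=2199 shift=14
  byte[3]=0x58 cont=0 payload=0x58=88: acc |= 88<<14 -> acc=1443991 shift=21 [end]
Varint 2: bytes[1:4] = 97 91 58 -> value 1443991 (3 byte(s))
  byte[4]=0x83 cont=1 payload=0x03=3: acc |= 3<<0 -> acc=3 shift=7
  byte[5]=0xC8 cont=1 payload=0x48=72: acc |= 72<<7 -> acc=9219 shift=14
  byte[6]=0xEA cont=1 payload=0x6A=106: acc |= 106<<14 -> acc=1745923 shift=21
  byte[7]=0x34 cont=0 payload=0x34=52: acc |= 52<<21 -> acc=110797827 shift=28 [end]
Varint 3: bytes[4:8] = 83 C8 EA 34 -> value 110797827 (4 byte(s))
  byte[8]=0x62 cont=0 payload=0x62=98: acc |= 98<<0 -> acc=98 shift=7 [end]
Varint 4: bytes[8:9] = 62 -> value 98 (1 byte(s))

Answer: 37 1443991 110797827 98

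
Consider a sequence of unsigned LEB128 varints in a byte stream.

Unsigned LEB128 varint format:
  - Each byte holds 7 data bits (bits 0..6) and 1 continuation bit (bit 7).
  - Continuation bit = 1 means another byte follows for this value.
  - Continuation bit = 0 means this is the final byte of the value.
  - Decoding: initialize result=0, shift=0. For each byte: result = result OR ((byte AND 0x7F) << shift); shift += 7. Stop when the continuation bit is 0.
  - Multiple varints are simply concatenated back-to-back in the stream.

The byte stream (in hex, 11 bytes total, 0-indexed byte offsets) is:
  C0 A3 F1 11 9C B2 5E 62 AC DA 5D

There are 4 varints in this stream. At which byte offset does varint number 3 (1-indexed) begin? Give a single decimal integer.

Answer: 7

Derivation:
  byte[0]=0xC0 cont=1 payload=0x40=64: acc |= 64<<0 -> acc=64 shift=7
  byte[1]=0xA3 cont=1 payload=0x23=35: acc |= 35<<7 -> acc=4544 shift=14
  byte[2]=0xF1 cont=1 payload=0x71=113: acc |= 113<<14 -> acc=1855936 shift=21
  byte[3]=0x11 cont=0 payload=0x11=17: acc |= 17<<21 -> acc=37507520 shift=28 [end]
Varint 1: bytes[0:4] = C0 A3 F1 11 -> value 37507520 (4 byte(s))
  byte[4]=0x9C cont=1 payload=0x1C=28: acc |= 28<<0 -> acc=28 shift=7
  byte[5]=0xB2 cont=1 payload=0x32=50: acc |= 50<<7 -> acc=6428 shift=14
  byte[6]=0x5E cont=0 payload=0x5E=94: acc |= 94<<14 -> acc=1546524 shift=21 [end]
Varint 2: bytes[4:7] = 9C B2 5E -> value 1546524 (3 byte(s))
  byte[7]=0x62 cont=0 payload=0x62=98: acc |= 98<<0 -> acc=98 shift=7 [end]
Varint 3: bytes[7:8] = 62 -> value 98 (1 byte(s))
  byte[8]=0xAC cont=1 payload=0x2C=44: acc |= 44<<0 -> acc=44 shift=7
  byte[9]=0xDA cont=1 payload=0x5A=90: acc |= 90<<7 -> acc=11564 shift=14
  byte[10]=0x5D cont=0 payload=0x5D=93: acc |= 93<<14 -> acc=1535276 shift=21 [end]
Varint 4: bytes[8:11] = AC DA 5D -> value 1535276 (3 byte(s))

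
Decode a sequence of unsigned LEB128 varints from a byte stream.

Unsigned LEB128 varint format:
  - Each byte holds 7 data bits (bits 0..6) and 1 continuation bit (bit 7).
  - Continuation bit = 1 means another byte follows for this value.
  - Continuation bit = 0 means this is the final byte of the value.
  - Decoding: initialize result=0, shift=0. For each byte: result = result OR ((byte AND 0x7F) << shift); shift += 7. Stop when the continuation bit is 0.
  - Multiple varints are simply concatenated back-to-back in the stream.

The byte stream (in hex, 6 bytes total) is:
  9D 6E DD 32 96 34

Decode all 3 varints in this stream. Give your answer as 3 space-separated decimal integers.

Answer: 14109 6493 6678

Derivation:
  byte[0]=0x9D cont=1 payload=0x1D=29: acc |= 29<<0 -> acc=29 shift=7
  byte[1]=0x6E cont=0 payload=0x6E=110: acc |= 110<<7 -> acc=14109 shift=14 [end]
Varint 1: bytes[0:2] = 9D 6E -> value 14109 (2 byte(s))
  byte[2]=0xDD cont=1 payload=0x5D=93: acc |= 93<<0 -> acc=93 shift=7
  byte[3]=0x32 cont=0 payload=0x32=50: acc |= 50<<7 -> acc=6493 shift=14 [end]
Varint 2: bytes[2:4] = DD 32 -> value 6493 (2 byte(s))
  byte[4]=0x96 cont=1 payload=0x16=22: acc |= 22<<0 -> acc=22 shift=7
  byte[5]=0x34 cont=0 payload=0x34=52: acc |= 52<<7 -> acc=6678 shift=14 [end]
Varint 3: bytes[4:6] = 96 34 -> value 6678 (2 byte(s))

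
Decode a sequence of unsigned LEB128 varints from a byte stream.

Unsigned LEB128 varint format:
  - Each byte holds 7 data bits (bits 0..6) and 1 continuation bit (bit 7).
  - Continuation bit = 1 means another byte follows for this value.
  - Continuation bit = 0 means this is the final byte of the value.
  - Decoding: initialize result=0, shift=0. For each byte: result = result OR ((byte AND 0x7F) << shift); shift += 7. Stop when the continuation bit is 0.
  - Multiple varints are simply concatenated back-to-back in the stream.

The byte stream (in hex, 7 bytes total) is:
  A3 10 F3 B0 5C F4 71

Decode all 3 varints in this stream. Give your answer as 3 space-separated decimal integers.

  byte[0]=0xA3 cont=1 payload=0x23=35: acc |= 35<<0 -> acc=35 shift=7
  byte[1]=0x10 cont=0 payload=0x10=16: acc |= 16<<7 -> acc=2083 shift=14 [end]
Varint 1: bytes[0:2] = A3 10 -> value 2083 (2 byte(s))
  byte[2]=0xF3 cont=1 payload=0x73=115: acc |= 115<<0 -> acc=115 shift=7
  byte[3]=0xB0 cont=1 payload=0x30=48: acc |= 48<<7 -> acc=6259 shift=14
  byte[4]=0x5C cont=0 payload=0x5C=92: acc |= 92<<14 -> acc=1513587 shift=21 [end]
Varint 2: bytes[2:5] = F3 B0 5C -> value 1513587 (3 byte(s))
  byte[5]=0xF4 cont=1 payload=0x74=116: acc |= 116<<0 -> acc=116 shift=7
  byte[6]=0x71 cont=0 payload=0x71=113: acc |= 113<<7 -> acc=14580 shift=14 [end]
Varint 3: bytes[5:7] = F4 71 -> value 14580 (2 byte(s))

Answer: 2083 1513587 14580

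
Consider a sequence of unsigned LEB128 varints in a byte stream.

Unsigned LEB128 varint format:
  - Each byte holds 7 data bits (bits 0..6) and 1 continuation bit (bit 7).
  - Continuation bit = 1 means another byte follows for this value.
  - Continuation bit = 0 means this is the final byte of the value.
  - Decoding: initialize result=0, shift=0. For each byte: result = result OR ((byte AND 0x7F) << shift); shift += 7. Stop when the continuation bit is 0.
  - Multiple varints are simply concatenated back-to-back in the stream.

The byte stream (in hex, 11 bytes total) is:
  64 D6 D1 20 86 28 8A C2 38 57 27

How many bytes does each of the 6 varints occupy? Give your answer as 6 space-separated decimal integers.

Answer: 1 3 2 3 1 1

Derivation:
  byte[0]=0x64 cont=0 payload=0x64=100: acc |= 100<<0 -> acc=100 shift=7 [end]
Varint 1: bytes[0:1] = 64 -> value 100 (1 byte(s))
  byte[1]=0xD6 cont=1 payload=0x56=86: acc |= 86<<0 -> acc=86 shift=7
  byte[2]=0xD1 cont=1 payload=0x51=81: acc |= 81<<7 -> acc=10454 shift=14
  byte[3]=0x20 cont=0 payload=0x20=32: acc |= 32<<14 -> acc=534742 shift=21 [end]
Varint 2: bytes[1:4] = D6 D1 20 -> value 534742 (3 byte(s))
  byte[4]=0x86 cont=1 payload=0x06=6: acc |= 6<<0 -> acc=6 shift=7
  byte[5]=0x28 cont=0 payload=0x28=40: acc |= 40<<7 -> acc=5126 shift=14 [end]
Varint 3: bytes[4:6] = 86 28 -> value 5126 (2 byte(s))
  byte[6]=0x8A cont=1 payload=0x0A=10: acc |= 10<<0 -> acc=10 shift=7
  byte[7]=0xC2 cont=1 payload=0x42=66: acc |= 66<<7 -> acc=8458 shift=14
  byte[8]=0x38 cont=0 payload=0x38=56: acc |= 56<<14 -> acc=925962 shift=21 [end]
Varint 4: bytes[6:9] = 8A C2 38 -> value 925962 (3 byte(s))
  byte[9]=0x57 cont=0 payload=0x57=87: acc |= 87<<0 -> acc=87 shift=7 [end]
Varint 5: bytes[9:10] = 57 -> value 87 (1 byte(s))
  byte[10]=0x27 cont=0 payload=0x27=39: acc |= 39<<0 -> acc=39 shift=7 [end]
Varint 6: bytes[10:11] = 27 -> value 39 (1 byte(s))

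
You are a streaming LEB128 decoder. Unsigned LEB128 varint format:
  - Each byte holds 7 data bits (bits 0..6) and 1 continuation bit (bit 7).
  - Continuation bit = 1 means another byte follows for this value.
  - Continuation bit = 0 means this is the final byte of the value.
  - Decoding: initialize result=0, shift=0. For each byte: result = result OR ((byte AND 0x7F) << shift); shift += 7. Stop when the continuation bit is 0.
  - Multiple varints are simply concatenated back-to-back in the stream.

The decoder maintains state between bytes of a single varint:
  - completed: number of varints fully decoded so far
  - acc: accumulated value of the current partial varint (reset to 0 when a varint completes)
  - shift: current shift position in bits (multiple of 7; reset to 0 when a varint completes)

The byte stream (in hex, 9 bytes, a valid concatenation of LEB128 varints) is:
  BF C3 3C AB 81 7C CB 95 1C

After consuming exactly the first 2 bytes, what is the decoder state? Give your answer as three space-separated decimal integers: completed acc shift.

byte[0]=0xBF cont=1 payload=0x3F: acc |= 63<<0 -> completed=0 acc=63 shift=7
byte[1]=0xC3 cont=1 payload=0x43: acc |= 67<<7 -> completed=0 acc=8639 shift=14

Answer: 0 8639 14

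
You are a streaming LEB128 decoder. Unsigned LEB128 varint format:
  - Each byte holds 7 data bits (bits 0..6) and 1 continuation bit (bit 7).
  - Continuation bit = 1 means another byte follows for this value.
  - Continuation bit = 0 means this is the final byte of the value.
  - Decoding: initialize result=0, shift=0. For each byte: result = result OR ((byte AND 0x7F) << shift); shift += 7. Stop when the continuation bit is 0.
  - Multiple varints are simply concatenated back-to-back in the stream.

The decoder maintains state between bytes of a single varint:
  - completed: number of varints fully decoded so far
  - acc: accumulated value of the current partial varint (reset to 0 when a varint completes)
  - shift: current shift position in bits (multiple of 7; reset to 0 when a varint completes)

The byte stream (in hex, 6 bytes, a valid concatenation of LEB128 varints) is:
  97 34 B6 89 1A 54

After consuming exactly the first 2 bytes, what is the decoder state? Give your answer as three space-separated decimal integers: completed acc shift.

byte[0]=0x97 cont=1 payload=0x17: acc |= 23<<0 -> completed=0 acc=23 shift=7
byte[1]=0x34 cont=0 payload=0x34: varint #1 complete (value=6679); reset -> completed=1 acc=0 shift=0

Answer: 1 0 0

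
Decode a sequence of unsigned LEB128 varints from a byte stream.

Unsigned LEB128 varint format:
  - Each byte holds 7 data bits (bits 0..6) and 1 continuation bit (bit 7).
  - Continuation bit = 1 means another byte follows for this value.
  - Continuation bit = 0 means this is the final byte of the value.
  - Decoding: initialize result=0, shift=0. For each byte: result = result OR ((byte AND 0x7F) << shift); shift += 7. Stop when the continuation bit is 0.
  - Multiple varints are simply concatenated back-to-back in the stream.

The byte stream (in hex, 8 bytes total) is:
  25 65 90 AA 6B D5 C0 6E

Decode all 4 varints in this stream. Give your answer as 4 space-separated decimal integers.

Answer: 37 101 1758480 1810517

Derivation:
  byte[0]=0x25 cont=0 payload=0x25=37: acc |= 37<<0 -> acc=37 shift=7 [end]
Varint 1: bytes[0:1] = 25 -> value 37 (1 byte(s))
  byte[1]=0x65 cont=0 payload=0x65=101: acc |= 101<<0 -> acc=101 shift=7 [end]
Varint 2: bytes[1:2] = 65 -> value 101 (1 byte(s))
  byte[2]=0x90 cont=1 payload=0x10=16: acc |= 16<<0 -> acc=16 shift=7
  byte[3]=0xAA cont=1 payload=0x2A=42: acc |= 42<<7 -> acc=5392 shift=14
  byte[4]=0x6B cont=0 payload=0x6B=107: acc |= 107<<14 -> acc=1758480 shift=21 [end]
Varint 3: bytes[2:5] = 90 AA 6B -> value 1758480 (3 byte(s))
  byte[5]=0xD5 cont=1 payload=0x55=85: acc |= 85<<0 -> acc=85 shift=7
  byte[6]=0xC0 cont=1 payload=0x40=64: acc |= 64<<7 -> acc=8277 shift=14
  byte[7]=0x6E cont=0 payload=0x6E=110: acc |= 110<<14 -> acc=1810517 shift=21 [end]
Varint 4: bytes[5:8] = D5 C0 6E -> value 1810517 (3 byte(s))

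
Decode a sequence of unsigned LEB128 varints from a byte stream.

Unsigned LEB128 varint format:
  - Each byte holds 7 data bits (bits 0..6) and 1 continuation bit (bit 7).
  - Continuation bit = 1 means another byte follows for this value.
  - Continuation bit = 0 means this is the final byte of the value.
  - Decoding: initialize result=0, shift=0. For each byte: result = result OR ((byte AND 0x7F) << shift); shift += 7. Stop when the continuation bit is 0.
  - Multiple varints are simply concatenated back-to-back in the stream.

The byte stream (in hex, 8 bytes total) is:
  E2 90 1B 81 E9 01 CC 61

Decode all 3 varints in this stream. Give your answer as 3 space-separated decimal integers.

  byte[0]=0xE2 cont=1 payload=0x62=98: acc |= 98<<0 -> acc=98 shift=7
  byte[1]=0x90 cont=1 payload=0x10=16: acc |= 16<<7 -> acc=2146 shift=14
  byte[2]=0x1B cont=0 payload=0x1B=27: acc |= 27<<14 -> acc=444514 shift=21 [end]
Varint 1: bytes[0:3] = E2 90 1B -> value 444514 (3 byte(s))
  byte[3]=0x81 cont=1 payload=0x01=1: acc |= 1<<0 -> acc=1 shift=7
  byte[4]=0xE9 cont=1 payload=0x69=105: acc |= 105<<7 -> acc=13441 shift=14
  byte[5]=0x01 cont=0 payload=0x01=1: acc |= 1<<14 -> acc=29825 shift=21 [end]
Varint 2: bytes[3:6] = 81 E9 01 -> value 29825 (3 byte(s))
  byte[6]=0xCC cont=1 payload=0x4C=76: acc |= 76<<0 -> acc=76 shift=7
  byte[7]=0x61 cont=0 payload=0x61=97: acc |= 97<<7 -> acc=12492 shift=14 [end]
Varint 3: bytes[6:8] = CC 61 -> value 12492 (2 byte(s))

Answer: 444514 29825 12492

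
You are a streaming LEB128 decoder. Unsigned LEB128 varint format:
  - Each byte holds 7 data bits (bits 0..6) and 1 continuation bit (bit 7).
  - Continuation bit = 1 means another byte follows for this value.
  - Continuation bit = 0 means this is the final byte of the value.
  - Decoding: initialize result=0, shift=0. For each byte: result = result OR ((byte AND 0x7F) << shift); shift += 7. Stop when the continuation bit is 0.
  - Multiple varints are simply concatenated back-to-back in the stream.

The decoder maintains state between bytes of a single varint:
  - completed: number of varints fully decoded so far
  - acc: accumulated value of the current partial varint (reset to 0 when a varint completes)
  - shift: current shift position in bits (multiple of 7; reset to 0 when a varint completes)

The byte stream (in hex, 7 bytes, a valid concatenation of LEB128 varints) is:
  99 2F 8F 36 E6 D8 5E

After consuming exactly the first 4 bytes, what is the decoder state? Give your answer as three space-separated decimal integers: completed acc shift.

byte[0]=0x99 cont=1 payload=0x19: acc |= 25<<0 -> completed=0 acc=25 shift=7
byte[1]=0x2F cont=0 payload=0x2F: varint #1 complete (value=6041); reset -> completed=1 acc=0 shift=0
byte[2]=0x8F cont=1 payload=0x0F: acc |= 15<<0 -> completed=1 acc=15 shift=7
byte[3]=0x36 cont=0 payload=0x36: varint #2 complete (value=6927); reset -> completed=2 acc=0 shift=0

Answer: 2 0 0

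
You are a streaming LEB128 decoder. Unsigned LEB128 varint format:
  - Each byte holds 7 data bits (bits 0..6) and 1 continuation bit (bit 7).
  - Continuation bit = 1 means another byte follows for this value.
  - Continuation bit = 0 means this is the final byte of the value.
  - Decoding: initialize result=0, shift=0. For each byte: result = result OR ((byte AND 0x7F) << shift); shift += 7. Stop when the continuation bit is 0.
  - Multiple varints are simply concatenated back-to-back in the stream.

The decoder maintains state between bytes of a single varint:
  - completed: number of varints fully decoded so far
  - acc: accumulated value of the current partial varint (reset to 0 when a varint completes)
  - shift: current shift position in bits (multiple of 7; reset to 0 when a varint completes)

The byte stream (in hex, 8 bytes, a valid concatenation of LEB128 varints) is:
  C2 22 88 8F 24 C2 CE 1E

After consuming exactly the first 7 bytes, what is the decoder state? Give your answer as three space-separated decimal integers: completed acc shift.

Answer: 2 10050 14

Derivation:
byte[0]=0xC2 cont=1 payload=0x42: acc |= 66<<0 -> completed=0 acc=66 shift=7
byte[1]=0x22 cont=0 payload=0x22: varint #1 complete (value=4418); reset -> completed=1 acc=0 shift=0
byte[2]=0x88 cont=1 payload=0x08: acc |= 8<<0 -> completed=1 acc=8 shift=7
byte[3]=0x8F cont=1 payload=0x0F: acc |= 15<<7 -> completed=1 acc=1928 shift=14
byte[4]=0x24 cont=0 payload=0x24: varint #2 complete (value=591752); reset -> completed=2 acc=0 shift=0
byte[5]=0xC2 cont=1 payload=0x42: acc |= 66<<0 -> completed=2 acc=66 shift=7
byte[6]=0xCE cont=1 payload=0x4E: acc |= 78<<7 -> completed=2 acc=10050 shift=14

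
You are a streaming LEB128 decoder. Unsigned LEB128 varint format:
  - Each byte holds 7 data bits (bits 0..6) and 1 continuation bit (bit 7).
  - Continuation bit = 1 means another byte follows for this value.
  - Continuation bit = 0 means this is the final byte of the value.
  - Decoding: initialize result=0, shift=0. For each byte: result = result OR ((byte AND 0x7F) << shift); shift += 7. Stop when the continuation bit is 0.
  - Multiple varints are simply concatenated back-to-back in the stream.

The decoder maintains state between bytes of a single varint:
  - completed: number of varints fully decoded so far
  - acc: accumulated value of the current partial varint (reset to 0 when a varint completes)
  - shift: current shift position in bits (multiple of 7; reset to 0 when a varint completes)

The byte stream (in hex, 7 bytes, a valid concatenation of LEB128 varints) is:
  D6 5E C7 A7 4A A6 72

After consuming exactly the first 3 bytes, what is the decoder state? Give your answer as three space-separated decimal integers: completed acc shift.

byte[0]=0xD6 cont=1 payload=0x56: acc |= 86<<0 -> completed=0 acc=86 shift=7
byte[1]=0x5E cont=0 payload=0x5E: varint #1 complete (value=12118); reset -> completed=1 acc=0 shift=0
byte[2]=0xC7 cont=1 payload=0x47: acc |= 71<<0 -> completed=1 acc=71 shift=7

Answer: 1 71 7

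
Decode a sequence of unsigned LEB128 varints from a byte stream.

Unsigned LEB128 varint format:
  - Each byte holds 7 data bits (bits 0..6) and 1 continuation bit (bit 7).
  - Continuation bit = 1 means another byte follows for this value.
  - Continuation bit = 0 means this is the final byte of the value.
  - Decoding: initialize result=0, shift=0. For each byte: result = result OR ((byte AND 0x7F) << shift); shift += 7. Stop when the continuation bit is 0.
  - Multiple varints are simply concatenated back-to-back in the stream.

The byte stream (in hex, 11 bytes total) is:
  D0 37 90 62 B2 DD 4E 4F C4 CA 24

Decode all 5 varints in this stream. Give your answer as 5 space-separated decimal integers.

Answer: 7120 12560 1289906 79 599364

Derivation:
  byte[0]=0xD0 cont=1 payload=0x50=80: acc |= 80<<0 -> acc=80 shift=7
  byte[1]=0x37 cont=0 payload=0x37=55: acc |= 55<<7 -> acc=7120 shift=14 [end]
Varint 1: bytes[0:2] = D0 37 -> value 7120 (2 byte(s))
  byte[2]=0x90 cont=1 payload=0x10=16: acc |= 16<<0 -> acc=16 shift=7
  byte[3]=0x62 cont=0 payload=0x62=98: acc |= 98<<7 -> acc=12560 shift=14 [end]
Varint 2: bytes[2:4] = 90 62 -> value 12560 (2 byte(s))
  byte[4]=0xB2 cont=1 payload=0x32=50: acc |= 50<<0 -> acc=50 shift=7
  byte[5]=0xDD cont=1 payload=0x5D=93: acc |= 93<<7 -> acc=11954 shift=14
  byte[6]=0x4E cont=0 payload=0x4E=78: acc |= 78<<14 -> acc=1289906 shift=21 [end]
Varint 3: bytes[4:7] = B2 DD 4E -> value 1289906 (3 byte(s))
  byte[7]=0x4F cont=0 payload=0x4F=79: acc |= 79<<0 -> acc=79 shift=7 [end]
Varint 4: bytes[7:8] = 4F -> value 79 (1 byte(s))
  byte[8]=0xC4 cont=1 payload=0x44=68: acc |= 68<<0 -> acc=68 shift=7
  byte[9]=0xCA cont=1 payload=0x4A=74: acc |= 74<<7 -> acc=9540 shift=14
  byte[10]=0x24 cont=0 payload=0x24=36: acc |= 36<<14 -> acc=599364 shift=21 [end]
Varint 5: bytes[8:11] = C4 CA 24 -> value 599364 (3 byte(s))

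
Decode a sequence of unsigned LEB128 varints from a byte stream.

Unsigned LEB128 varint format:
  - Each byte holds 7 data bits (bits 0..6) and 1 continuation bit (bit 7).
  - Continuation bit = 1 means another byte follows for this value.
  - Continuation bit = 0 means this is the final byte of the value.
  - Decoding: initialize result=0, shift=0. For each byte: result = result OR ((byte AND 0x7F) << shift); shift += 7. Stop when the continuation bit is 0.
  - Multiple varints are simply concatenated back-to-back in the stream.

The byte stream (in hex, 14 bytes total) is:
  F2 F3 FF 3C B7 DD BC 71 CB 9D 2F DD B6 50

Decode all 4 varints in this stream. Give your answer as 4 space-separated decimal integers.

Answer: 127924722 237973175 773835 1317725

Derivation:
  byte[0]=0xF2 cont=1 payload=0x72=114: acc |= 114<<0 -> acc=114 shift=7
  byte[1]=0xF3 cont=1 payload=0x73=115: acc |= 115<<7 -> acc=14834 shift=14
  byte[2]=0xFF cont=1 payload=0x7F=127: acc |= 127<<14 -> acc=2095602 shift=21
  byte[3]=0x3C cont=0 payload=0x3C=60: acc |= 60<<21 -> acc=127924722 shift=28 [end]
Varint 1: bytes[0:4] = F2 F3 FF 3C -> value 127924722 (4 byte(s))
  byte[4]=0xB7 cont=1 payload=0x37=55: acc |= 55<<0 -> acc=55 shift=7
  byte[5]=0xDD cont=1 payload=0x5D=93: acc |= 93<<7 -> acc=11959 shift=14
  byte[6]=0xBC cont=1 payload=0x3C=60: acc |= 60<<14 -> acc=994999 shift=21
  byte[7]=0x71 cont=0 payload=0x71=113: acc |= 113<<21 -> acc=237973175 shift=28 [end]
Varint 2: bytes[4:8] = B7 DD BC 71 -> value 237973175 (4 byte(s))
  byte[8]=0xCB cont=1 payload=0x4B=75: acc |= 75<<0 -> acc=75 shift=7
  byte[9]=0x9D cont=1 payload=0x1D=29: acc |= 29<<7 -> acc=3787 shift=14
  byte[10]=0x2F cont=0 payload=0x2F=47: acc |= 47<<14 -> acc=773835 shift=21 [end]
Varint 3: bytes[8:11] = CB 9D 2F -> value 773835 (3 byte(s))
  byte[11]=0xDD cont=1 payload=0x5D=93: acc |= 93<<0 -> acc=93 shift=7
  byte[12]=0xB6 cont=1 payload=0x36=54: acc |= 54<<7 -> acc=7005 shift=14
  byte[13]=0x50 cont=0 payload=0x50=80: acc |= 80<<14 -> acc=1317725 shift=21 [end]
Varint 4: bytes[11:14] = DD B6 50 -> value 1317725 (3 byte(s))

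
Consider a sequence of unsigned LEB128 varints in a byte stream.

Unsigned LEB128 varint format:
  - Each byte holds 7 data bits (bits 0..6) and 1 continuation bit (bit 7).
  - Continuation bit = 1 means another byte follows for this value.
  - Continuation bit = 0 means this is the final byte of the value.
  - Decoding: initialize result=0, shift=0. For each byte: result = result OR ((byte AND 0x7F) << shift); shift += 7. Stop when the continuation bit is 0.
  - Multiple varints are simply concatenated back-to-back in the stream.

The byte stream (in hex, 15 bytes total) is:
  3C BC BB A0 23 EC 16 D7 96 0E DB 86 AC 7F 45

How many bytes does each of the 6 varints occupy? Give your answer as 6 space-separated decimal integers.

Answer: 1 4 2 3 4 1

Derivation:
  byte[0]=0x3C cont=0 payload=0x3C=60: acc |= 60<<0 -> acc=60 shift=7 [end]
Varint 1: bytes[0:1] = 3C -> value 60 (1 byte(s))
  byte[1]=0xBC cont=1 payload=0x3C=60: acc |= 60<<0 -> acc=60 shift=7
  byte[2]=0xBB cont=1 payload=0x3B=59: acc |= 59<<7 -> acc=7612 shift=14
  byte[3]=0xA0 cont=1 payload=0x20=32: acc |= 32<<14 -> acc=531900 shift=21
  byte[4]=0x23 cont=0 payload=0x23=35: acc |= 35<<21 -> acc=73932220 shift=28 [end]
Varint 2: bytes[1:5] = BC BB A0 23 -> value 73932220 (4 byte(s))
  byte[5]=0xEC cont=1 payload=0x6C=108: acc |= 108<<0 -> acc=108 shift=7
  byte[6]=0x16 cont=0 payload=0x16=22: acc |= 22<<7 -> acc=2924 shift=14 [end]
Varint 3: bytes[5:7] = EC 16 -> value 2924 (2 byte(s))
  byte[7]=0xD7 cont=1 payload=0x57=87: acc |= 87<<0 -> acc=87 shift=7
  byte[8]=0x96 cont=1 payload=0x16=22: acc |= 22<<7 -> acc=2903 shift=14
  byte[9]=0x0E cont=0 payload=0x0E=14: acc |= 14<<14 -> acc=232279 shift=21 [end]
Varint 4: bytes[7:10] = D7 96 0E -> value 232279 (3 byte(s))
  byte[10]=0xDB cont=1 payload=0x5B=91: acc |= 91<<0 -> acc=91 shift=7
  byte[11]=0x86 cont=1 payload=0x06=6: acc |= 6<<7 -> acc=859 shift=14
  byte[12]=0xAC cont=1 payload=0x2C=44: acc |= 44<<14 -> acc=721755 shift=21
  byte[13]=0x7F cont=0 payload=0x7F=127: acc |= 127<<21 -> acc=267060059 shift=28 [end]
Varint 5: bytes[10:14] = DB 86 AC 7F -> value 267060059 (4 byte(s))
  byte[14]=0x45 cont=0 payload=0x45=69: acc |= 69<<0 -> acc=69 shift=7 [end]
Varint 6: bytes[14:15] = 45 -> value 69 (1 byte(s))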